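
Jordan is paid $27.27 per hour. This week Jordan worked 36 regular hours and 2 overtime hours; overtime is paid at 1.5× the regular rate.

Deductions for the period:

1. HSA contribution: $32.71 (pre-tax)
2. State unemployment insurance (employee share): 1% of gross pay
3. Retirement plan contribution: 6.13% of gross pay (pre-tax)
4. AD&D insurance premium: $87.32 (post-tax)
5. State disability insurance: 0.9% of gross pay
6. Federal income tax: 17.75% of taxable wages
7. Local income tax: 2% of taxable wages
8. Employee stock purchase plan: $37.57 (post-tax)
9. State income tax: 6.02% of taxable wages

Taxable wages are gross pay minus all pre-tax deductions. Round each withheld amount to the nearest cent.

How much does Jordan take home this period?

$571.69

Regular pay: 36 × $27.27 = $981.72
Overtime pay: 2 × $27.27 × 1.5 = $81.81
Gross pay = $981.72 + $81.81 = $1,063.53
HSA contribution: $32.71
Retirement plan contribution: $1,063.53 × 0.0613 = $65.19
Pre-tax total = $32.71 + $65.19 = $97.90
Taxable wages = $1,063.53 − $97.90 = $965.63
State income tax: $965.63 × 0.0602 = $58.13
Federal income tax: $965.63 × 0.1775 = $171.40
Local income tax: $965.63 × 0.02 = $19.31
State disability insurance: $1,063.53 × 0.009 = $9.57
State unemployment insurance (employee share): $1,063.53 × 0.01 = $10.64
AD&D insurance premium: $87.32
Employee stock purchase plan: $37.57
Total deductions = $32.71 + $65.19 + $58.13 + $171.40 + $19.31 + $9.57 + $10.64 + $87.32 + $37.57 = $491.84
Net pay = $1,063.53 − $491.84 = $571.69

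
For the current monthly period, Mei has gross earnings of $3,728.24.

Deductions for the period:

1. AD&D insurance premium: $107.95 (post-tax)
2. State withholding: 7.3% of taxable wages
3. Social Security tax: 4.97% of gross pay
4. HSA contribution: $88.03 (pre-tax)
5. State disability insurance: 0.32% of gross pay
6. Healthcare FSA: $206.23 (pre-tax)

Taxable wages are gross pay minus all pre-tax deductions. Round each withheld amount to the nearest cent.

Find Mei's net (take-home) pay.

$2,878.13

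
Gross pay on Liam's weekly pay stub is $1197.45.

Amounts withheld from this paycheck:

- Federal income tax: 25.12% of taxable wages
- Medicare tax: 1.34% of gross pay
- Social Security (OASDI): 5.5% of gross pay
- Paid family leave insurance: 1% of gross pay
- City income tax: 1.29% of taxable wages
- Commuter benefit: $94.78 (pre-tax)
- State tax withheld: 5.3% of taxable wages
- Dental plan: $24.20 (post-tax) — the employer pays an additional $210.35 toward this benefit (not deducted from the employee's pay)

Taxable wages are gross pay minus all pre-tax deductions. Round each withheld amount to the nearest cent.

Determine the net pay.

$634.94

Commuter benefit: $94.78
Taxable wages = $1197.45 − $94.78 = $1102.67
State tax withheld: $1102.67 × 0.053 = $58.44
City income tax: $1102.67 × 0.0129 = $14.22
Federal income tax: $1102.67 × 0.2512 = $276.99
Social Security (OASDI): $1197.45 × 0.055 = $65.86
Medicare tax: $1197.45 × 0.0134 = $16.05
Paid family leave insurance: $1197.45 × 0.01 = $11.97
Dental plan: $24.20
(Employer's $210.35 toward dental plan is not withheld from the employee.)
Total deductions = $94.78 + $58.44 + $14.22 + $276.99 + $65.86 + $16.05 + $11.97 + $24.20 = $562.51
Net pay = $1197.45 − $562.51 = $634.94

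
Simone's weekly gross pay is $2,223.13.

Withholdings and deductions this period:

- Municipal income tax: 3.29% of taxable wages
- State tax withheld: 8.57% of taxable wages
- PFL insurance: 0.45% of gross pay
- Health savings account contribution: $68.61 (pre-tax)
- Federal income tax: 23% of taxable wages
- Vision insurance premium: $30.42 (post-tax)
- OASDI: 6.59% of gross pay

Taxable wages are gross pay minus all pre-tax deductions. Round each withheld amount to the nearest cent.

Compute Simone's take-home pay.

$1,216.54

Health savings account contribution: $68.61
Taxable wages = $2,223.13 − $68.61 = $2,154.52
Municipal income tax: $2,154.52 × 0.0329 = $70.88
State tax withheld: $2,154.52 × 0.0857 = $184.64
Federal income tax: $2,154.52 × 0.23 = $495.54
OASDI: $2,223.13 × 0.0659 = $146.50
PFL insurance: $2,223.13 × 0.0045 = $10.00
Vision insurance premium: $30.42
Total deductions = $68.61 + $70.88 + $184.64 + $495.54 + $146.50 + $10.00 + $30.42 = $1,006.59
Net pay = $2,223.13 − $1,006.59 = $1,216.54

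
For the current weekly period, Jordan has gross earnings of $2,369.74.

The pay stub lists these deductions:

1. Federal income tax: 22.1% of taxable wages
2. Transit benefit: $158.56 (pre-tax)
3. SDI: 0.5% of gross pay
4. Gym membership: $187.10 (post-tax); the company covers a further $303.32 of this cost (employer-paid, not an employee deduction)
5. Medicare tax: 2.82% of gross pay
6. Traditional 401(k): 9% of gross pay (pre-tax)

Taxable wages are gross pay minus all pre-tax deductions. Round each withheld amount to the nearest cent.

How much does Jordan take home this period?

$1,290.58

Traditional 401(k): $2,369.74 × 0.09 = $213.28
Transit benefit: $158.56
Pre-tax total = $213.28 + $158.56 = $371.84
Taxable wages = $2,369.74 − $371.84 = $1,997.90
Federal income tax: $1,997.90 × 0.221 = $441.54
Medicare tax: $2,369.74 × 0.0282 = $66.83
SDI: $2,369.74 × 0.005 = $11.85
Gym membership: $187.10
(Employer's $303.32 toward gym membership is not withheld from the employee.)
Total deductions = $213.28 + $158.56 + $441.54 + $66.83 + $11.85 + $187.10 = $1,079.16
Net pay = $2,369.74 − $1,079.16 = $1,290.58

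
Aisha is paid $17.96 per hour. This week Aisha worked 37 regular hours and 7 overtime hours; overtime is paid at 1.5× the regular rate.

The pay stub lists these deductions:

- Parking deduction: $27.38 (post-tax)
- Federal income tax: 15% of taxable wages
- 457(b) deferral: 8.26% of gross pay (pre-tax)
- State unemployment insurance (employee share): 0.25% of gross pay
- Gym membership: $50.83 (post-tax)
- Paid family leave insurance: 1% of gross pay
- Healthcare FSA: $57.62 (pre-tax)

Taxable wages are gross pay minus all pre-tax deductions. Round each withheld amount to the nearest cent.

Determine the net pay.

$527.39

Regular pay: 37 × $17.96 = $664.52
Overtime pay: 7 × $17.96 × 1.5 = $188.58
Gross pay = $664.52 + $188.58 = $853.10
Healthcare FSA: $57.62
457(b) deferral: $853.10 × 0.0826 = $70.47
Pre-tax total = $57.62 + $70.47 = $128.09
Taxable wages = $853.10 − $128.09 = $725.01
Federal income tax: $725.01 × 0.15 = $108.75
Paid family leave insurance: $853.10 × 0.01 = $8.53
State unemployment insurance (employee share): $853.10 × 0.0025 = $2.13
Gym membership: $50.83
Parking deduction: $27.38
Total deductions = $57.62 + $70.47 + $108.75 + $8.53 + $2.13 + $50.83 + $27.38 = $325.71
Net pay = $853.10 − $325.71 = $527.39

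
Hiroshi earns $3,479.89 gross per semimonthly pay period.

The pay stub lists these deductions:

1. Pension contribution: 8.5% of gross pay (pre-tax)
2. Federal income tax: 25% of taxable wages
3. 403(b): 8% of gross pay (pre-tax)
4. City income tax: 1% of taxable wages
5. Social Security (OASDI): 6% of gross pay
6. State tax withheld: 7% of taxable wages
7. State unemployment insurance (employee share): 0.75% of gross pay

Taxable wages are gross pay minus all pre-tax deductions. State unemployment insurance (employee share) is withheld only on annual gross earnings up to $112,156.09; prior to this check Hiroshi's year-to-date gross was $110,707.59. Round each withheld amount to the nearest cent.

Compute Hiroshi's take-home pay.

$1,727.17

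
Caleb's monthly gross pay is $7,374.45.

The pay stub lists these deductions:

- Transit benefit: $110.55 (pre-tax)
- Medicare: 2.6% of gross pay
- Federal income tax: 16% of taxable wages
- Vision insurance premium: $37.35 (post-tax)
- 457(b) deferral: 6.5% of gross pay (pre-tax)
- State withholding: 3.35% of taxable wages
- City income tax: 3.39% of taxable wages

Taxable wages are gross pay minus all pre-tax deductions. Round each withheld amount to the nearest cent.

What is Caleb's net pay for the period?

Transit benefit: $110.55
457(b) deferral: $7,374.45 × 0.065 = $479.34
Pre-tax total = $110.55 + $479.34 = $589.89
Taxable wages = $7,374.45 − $589.89 = $6,784.56
City income tax: $6,784.56 × 0.0339 = $230.00
Federal income tax: $6,784.56 × 0.16 = $1,085.53
State withholding: $6,784.56 × 0.0335 = $227.28
Medicare: $7,374.45 × 0.026 = $191.74
Vision insurance premium: $37.35
Total deductions = $110.55 + $479.34 + $230.00 + $1,085.53 + $227.28 + $191.74 + $37.35 = $2,361.79
Net pay = $7,374.45 − $2,361.79 = $5,012.66

$5,012.66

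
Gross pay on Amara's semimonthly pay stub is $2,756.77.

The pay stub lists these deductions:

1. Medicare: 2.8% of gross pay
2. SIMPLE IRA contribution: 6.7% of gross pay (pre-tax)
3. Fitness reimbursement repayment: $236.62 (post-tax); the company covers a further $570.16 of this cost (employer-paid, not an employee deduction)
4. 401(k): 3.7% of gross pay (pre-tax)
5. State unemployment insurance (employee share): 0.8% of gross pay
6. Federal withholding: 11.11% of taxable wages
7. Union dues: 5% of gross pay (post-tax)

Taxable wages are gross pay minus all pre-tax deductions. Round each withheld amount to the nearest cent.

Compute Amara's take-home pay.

SIMPLE IRA contribution: $2,756.77 × 0.067 = $184.70
401(k): $2,756.77 × 0.037 = $102.00
Pre-tax total = $184.70 + $102.00 = $286.70
Taxable wages = $2,756.77 − $286.70 = $2,470.07
Federal withholding: $2,470.07 × 0.1111 = $274.42
Medicare: $2,756.77 × 0.028 = $77.19
State unemployment insurance (employee share): $2,756.77 × 0.008 = $22.05
Union dues: $2,756.77 × 0.05 = $137.84
Fitness reimbursement repayment: $236.62
(Employer's $570.16 toward fitness reimbursement repayment is not withheld from the employee.)
Total deductions = $184.70 + $102.00 + $274.42 + $77.19 + $22.05 + $137.84 + $236.62 = $1,034.82
Net pay = $2,756.77 − $1,034.82 = $1,721.95

$1,721.95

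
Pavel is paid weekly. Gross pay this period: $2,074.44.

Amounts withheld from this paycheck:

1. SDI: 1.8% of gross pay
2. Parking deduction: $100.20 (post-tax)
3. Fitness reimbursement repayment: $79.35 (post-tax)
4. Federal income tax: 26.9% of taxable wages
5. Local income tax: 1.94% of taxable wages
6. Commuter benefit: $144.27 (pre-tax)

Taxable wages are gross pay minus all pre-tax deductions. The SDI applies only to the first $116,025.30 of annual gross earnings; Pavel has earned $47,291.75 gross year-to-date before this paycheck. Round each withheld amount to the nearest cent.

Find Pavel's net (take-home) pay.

$1,156.61

Commuter benefit: $144.27
Taxable wages = $2,074.44 − $144.27 = $1,930.17
Federal income tax: $1,930.17 × 0.269 = $519.22
Local income tax: $1,930.17 × 0.0194 = $37.45
SDI: cap not yet reached, full $2,074.44 is subject → $2,074.44 × 0.018 = $37.34
Fitness reimbursement repayment: $79.35
Parking deduction: $100.20
Total deductions = $144.27 + $519.22 + $37.45 + $37.34 + $79.35 + $100.20 = $917.83
Net pay = $2,074.44 − $917.83 = $1,156.61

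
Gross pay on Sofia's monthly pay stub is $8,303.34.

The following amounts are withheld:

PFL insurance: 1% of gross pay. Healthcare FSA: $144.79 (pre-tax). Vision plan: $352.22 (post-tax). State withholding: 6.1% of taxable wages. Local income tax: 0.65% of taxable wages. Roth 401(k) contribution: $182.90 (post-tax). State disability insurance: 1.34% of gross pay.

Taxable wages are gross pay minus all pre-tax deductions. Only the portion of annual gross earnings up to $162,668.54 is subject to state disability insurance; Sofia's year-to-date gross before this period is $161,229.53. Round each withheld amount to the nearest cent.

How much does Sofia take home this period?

Healthcare FSA: $144.79
Taxable wages = $8,303.34 − $144.79 = $8,158.55
State withholding: $8,158.55 × 0.061 = $497.67
Local income tax: $8,158.55 × 0.0065 = $53.03
PFL insurance: $8,303.34 × 0.01 = $83.03
State disability insurance: only $162,668.54 − $161,229.53 = $1,439.01 of this check is subject → $1,439.01 × 0.0134 = $19.28
Roth 401(k) contribution: $182.90
Vision plan: $352.22
Total deductions = $144.79 + $497.67 + $53.03 + $83.03 + $19.28 + $182.90 + $352.22 = $1,332.92
Net pay = $8,303.34 − $1,332.92 = $6,970.42

$6,970.42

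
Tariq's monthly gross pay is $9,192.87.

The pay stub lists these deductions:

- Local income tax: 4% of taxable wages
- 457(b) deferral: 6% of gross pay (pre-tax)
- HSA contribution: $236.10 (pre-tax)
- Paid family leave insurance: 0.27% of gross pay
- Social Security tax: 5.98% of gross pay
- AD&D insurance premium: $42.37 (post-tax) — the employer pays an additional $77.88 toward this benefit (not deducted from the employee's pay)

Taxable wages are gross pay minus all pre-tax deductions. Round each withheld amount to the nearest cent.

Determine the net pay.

$7,452.07

457(b) deferral: $9,192.87 × 0.06 = $551.57
HSA contribution: $236.10
Pre-tax total = $551.57 + $236.10 = $787.67
Taxable wages = $9,192.87 − $787.67 = $8,405.20
Local income tax: $8,405.20 × 0.04 = $336.21
Paid family leave insurance: $9,192.87 × 0.0027 = $24.82
Social Security tax: $9,192.87 × 0.0598 = $549.73
AD&D insurance premium: $42.37
(Employer's $77.88 toward AD&D insurance premium is not withheld from the employee.)
Total deductions = $551.57 + $236.10 + $336.21 + $24.82 + $549.73 + $42.37 = $1,740.80
Net pay = $9,192.87 − $1,740.80 = $7,452.07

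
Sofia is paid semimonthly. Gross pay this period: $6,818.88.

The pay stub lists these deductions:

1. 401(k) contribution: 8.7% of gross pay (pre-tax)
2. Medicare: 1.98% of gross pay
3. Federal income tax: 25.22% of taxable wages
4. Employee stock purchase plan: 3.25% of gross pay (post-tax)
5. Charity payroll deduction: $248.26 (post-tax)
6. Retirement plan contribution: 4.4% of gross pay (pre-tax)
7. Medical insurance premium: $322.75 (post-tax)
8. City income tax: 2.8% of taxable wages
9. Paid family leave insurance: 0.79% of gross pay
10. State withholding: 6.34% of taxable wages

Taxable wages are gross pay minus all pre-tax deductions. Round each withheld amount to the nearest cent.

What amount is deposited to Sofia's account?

$2,908.07

401(k) contribution: $6,818.88 × 0.087 = $593.24
Retirement plan contribution: $6,818.88 × 0.044 = $300.03
Pre-tax total = $593.24 + $300.03 = $893.27
Taxable wages = $6,818.88 − $893.27 = $5,925.61
State withholding: $5,925.61 × 0.0634 = $375.68
Federal income tax: $5,925.61 × 0.2522 = $1,494.44
City income tax: $5,925.61 × 0.028 = $165.92
Medicare: $6,818.88 × 0.0198 = $135.01
Paid family leave insurance: $6,818.88 × 0.0079 = $53.87
Charity payroll deduction: $248.26
Employee stock purchase plan: $6,818.88 × 0.0325 = $221.61
Medical insurance premium: $322.75
Total deductions = $593.24 + $300.03 + $375.68 + $1,494.44 + $165.92 + $135.01 + $53.87 + $248.26 + $221.61 + $322.75 = $3,910.81
Net pay = $6,818.88 − $3,910.81 = $2,908.07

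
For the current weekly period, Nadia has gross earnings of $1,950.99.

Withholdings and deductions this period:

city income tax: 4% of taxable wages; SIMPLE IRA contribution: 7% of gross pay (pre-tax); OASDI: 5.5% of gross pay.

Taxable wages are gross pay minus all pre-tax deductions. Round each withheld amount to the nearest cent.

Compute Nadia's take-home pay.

$1,634.54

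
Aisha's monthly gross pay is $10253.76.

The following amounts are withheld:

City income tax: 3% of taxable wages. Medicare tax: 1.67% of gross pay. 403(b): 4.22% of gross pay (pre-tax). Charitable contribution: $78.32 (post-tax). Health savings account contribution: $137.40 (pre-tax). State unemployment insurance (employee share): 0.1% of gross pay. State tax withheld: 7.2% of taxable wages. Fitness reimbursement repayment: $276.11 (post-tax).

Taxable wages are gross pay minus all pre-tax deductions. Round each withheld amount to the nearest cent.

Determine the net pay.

$8160.00

Health savings account contribution: $137.40
403(b): $10253.76 × 0.0422 = $432.71
Pre-tax total = $137.40 + $432.71 = $570.11
Taxable wages = $10253.76 − $570.11 = $9683.65
State tax withheld: $9683.65 × 0.072 = $697.22
City income tax: $9683.65 × 0.03 = $290.51
State unemployment insurance (employee share): $10253.76 × 0.001 = $10.25
Medicare tax: $10253.76 × 0.0167 = $171.24
Fitness reimbursement repayment: $276.11
Charitable contribution: $78.32
Total deductions = $137.40 + $432.71 + $697.22 + $290.51 + $10.25 + $171.24 + $276.11 + $78.32 = $2093.76
Net pay = $10253.76 − $2093.76 = $8160.00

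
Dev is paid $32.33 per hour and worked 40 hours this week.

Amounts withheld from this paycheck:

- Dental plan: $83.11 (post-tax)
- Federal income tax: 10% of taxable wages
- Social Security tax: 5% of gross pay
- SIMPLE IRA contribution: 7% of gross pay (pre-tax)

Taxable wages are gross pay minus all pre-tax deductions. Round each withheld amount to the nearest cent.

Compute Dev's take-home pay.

Gross pay: 40 × $32.33 = $1293.20
SIMPLE IRA contribution: $1293.20 × 0.07 = $90.52
Taxable wages = $1293.20 − $90.52 = $1202.68
Federal income tax: $1202.68 × 0.1 = $120.27
Social Security tax: $1293.20 × 0.05 = $64.66
Dental plan: $83.11
Total deductions = $90.52 + $120.27 + $64.66 + $83.11 = $358.56
Net pay = $1293.20 − $358.56 = $934.64

$934.64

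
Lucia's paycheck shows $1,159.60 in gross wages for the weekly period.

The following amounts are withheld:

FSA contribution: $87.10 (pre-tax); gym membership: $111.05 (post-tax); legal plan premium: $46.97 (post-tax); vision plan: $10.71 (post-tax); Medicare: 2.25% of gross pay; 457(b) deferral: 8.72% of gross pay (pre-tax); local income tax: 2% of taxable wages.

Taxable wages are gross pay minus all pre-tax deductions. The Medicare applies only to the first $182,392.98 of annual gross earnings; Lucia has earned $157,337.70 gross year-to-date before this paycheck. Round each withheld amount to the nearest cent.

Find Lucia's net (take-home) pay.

457(b) deferral: $1,159.60 × 0.0872 = $101.12
FSA contribution: $87.10
Pre-tax total = $101.12 + $87.10 = $188.22
Taxable wages = $1,159.60 − $188.22 = $971.38
Local income tax: $971.38 × 0.02 = $19.43
Medicare: cap not yet reached, full $1,159.60 is subject → $1,159.60 × 0.0225 = $26.09
Vision plan: $10.71
Gym membership: $111.05
Legal plan premium: $46.97
Total deductions = $101.12 + $87.10 + $19.43 + $26.09 + $10.71 + $111.05 + $46.97 = $402.47
Net pay = $1,159.60 − $402.47 = $757.13

$757.13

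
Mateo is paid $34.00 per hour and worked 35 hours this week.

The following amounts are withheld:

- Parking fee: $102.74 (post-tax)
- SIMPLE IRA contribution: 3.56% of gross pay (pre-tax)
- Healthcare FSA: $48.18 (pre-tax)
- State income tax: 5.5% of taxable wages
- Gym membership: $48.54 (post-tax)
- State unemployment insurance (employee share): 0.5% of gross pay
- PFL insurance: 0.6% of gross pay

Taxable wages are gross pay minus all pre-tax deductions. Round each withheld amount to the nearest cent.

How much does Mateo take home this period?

$874.62

Gross pay: 35 × $34.00 = $1190.00
Healthcare FSA: $48.18
SIMPLE IRA contribution: $1190.00 × 0.0356 = $42.36
Pre-tax total = $48.18 + $42.36 = $90.54
Taxable wages = $1190.00 − $90.54 = $1099.46
State income tax: $1099.46 × 0.055 = $60.47
State unemployment insurance (employee share): $1190.00 × 0.005 = $5.95
PFL insurance: $1190.00 × 0.006 = $7.14
Gym membership: $48.54
Parking fee: $102.74
Total deductions = $48.18 + $42.36 + $60.47 + $5.95 + $7.14 + $48.54 + $102.74 = $315.38
Net pay = $1190.00 − $315.38 = $874.62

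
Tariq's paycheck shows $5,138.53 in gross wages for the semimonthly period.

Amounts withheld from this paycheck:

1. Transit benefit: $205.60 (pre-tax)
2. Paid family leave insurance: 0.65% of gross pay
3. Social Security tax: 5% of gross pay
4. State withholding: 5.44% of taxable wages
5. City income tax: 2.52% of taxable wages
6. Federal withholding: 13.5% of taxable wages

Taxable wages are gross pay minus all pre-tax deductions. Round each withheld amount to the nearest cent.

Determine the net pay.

$3,583.99

Transit benefit: $205.60
Taxable wages = $5,138.53 − $205.60 = $4,932.93
City income tax: $4,932.93 × 0.0252 = $124.31
Federal withholding: $4,932.93 × 0.135 = $665.95
State withholding: $4,932.93 × 0.0544 = $268.35
Paid family leave insurance: $5,138.53 × 0.0065 = $33.40
Social Security tax: $5,138.53 × 0.05 = $256.93
Total deductions = $205.60 + $124.31 + $665.95 + $268.35 + $33.40 + $256.93 = $1,554.54
Net pay = $5,138.53 − $1,554.54 = $3,583.99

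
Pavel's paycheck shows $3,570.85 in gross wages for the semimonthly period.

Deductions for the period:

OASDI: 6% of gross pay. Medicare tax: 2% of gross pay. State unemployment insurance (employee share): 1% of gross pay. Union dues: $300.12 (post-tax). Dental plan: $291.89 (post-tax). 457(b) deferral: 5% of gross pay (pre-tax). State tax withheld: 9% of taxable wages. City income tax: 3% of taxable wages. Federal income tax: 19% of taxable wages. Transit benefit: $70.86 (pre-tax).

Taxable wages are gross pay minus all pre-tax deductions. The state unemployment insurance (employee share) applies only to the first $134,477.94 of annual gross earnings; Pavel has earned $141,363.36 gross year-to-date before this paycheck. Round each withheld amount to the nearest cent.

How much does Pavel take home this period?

Transit benefit: $70.86
457(b) deferral: $3,570.85 × 0.05 = $178.54
Pre-tax total = $70.86 + $178.54 = $249.40
Taxable wages = $3,570.85 − $249.40 = $3,321.45
City income tax: $3,321.45 × 0.03 = $99.64
Federal income tax: $3,321.45 × 0.19 = $631.08
State tax withheld: $3,321.45 × 0.09 = $298.93
OASDI: $3,570.85 × 0.06 = $214.25
State unemployment insurance (employee share): annual cap $134,477.94 already reached (YTD $141,363.36), so $0.00
Medicare tax: $3,570.85 × 0.02 = $71.42
Dental plan: $291.89
Union dues: $300.12
Total deductions = $70.86 + $178.54 + $99.64 + $631.08 + $298.93 + $214.25 + $0.00 + $71.42 + $291.89 + $300.12 = $2,156.73
Net pay = $3,570.85 − $2,156.73 = $1,414.12

$1,414.12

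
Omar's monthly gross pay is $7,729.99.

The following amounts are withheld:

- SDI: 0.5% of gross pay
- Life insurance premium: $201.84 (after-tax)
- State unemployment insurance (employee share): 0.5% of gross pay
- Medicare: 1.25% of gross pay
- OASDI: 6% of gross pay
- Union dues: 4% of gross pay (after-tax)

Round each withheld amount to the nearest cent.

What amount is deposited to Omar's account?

$6,581.23

SDI: $7,729.99 × 0.005 = $38.65
OASDI: $7,729.99 × 0.06 = $463.80
Medicare: $7,729.99 × 0.0125 = $96.62
State unemployment insurance (employee share): $7,729.99 × 0.005 = $38.65
Life insurance premium: $201.84
Union dues: $7,729.99 × 0.04 = $309.20
Total deductions = $38.65 + $463.80 + $96.62 + $38.65 + $201.84 + $309.20 = $1,148.76
Net pay = $7,729.99 − $1,148.76 = $6,581.23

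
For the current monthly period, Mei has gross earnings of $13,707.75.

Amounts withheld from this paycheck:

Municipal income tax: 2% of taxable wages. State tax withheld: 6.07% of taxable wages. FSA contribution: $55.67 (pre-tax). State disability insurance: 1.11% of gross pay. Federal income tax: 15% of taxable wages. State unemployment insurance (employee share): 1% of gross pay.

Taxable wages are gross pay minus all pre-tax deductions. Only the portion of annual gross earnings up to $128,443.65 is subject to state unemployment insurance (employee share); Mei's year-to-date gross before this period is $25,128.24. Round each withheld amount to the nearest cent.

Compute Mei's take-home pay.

FSA contribution: $55.67
Taxable wages = $13,707.75 − $55.67 = $13,652.08
Federal income tax: $13,652.08 × 0.15 = $2,047.81
State tax withheld: $13,652.08 × 0.0607 = $828.68
Municipal income tax: $13,652.08 × 0.02 = $273.04
State disability insurance: $13,707.75 × 0.0111 = $152.16
State unemployment insurance (employee share): cap not yet reached, full $13,707.75 is subject → $13,707.75 × 0.01 = $137.08
Total deductions = $55.67 + $2,047.81 + $828.68 + $273.04 + $152.16 + $137.08 = $3,494.44
Net pay = $13,707.75 − $3,494.44 = $10,213.31

$10,213.31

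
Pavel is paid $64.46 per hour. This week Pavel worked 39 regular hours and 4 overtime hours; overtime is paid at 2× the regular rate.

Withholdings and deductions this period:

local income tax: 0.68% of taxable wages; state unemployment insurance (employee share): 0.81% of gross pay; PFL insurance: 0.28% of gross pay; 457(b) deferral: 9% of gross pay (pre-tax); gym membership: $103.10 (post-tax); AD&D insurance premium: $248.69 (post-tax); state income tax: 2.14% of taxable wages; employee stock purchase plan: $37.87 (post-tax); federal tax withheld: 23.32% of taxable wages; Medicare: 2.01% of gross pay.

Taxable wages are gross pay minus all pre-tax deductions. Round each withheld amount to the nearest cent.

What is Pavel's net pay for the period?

Regular pay: 39 × $64.46 = $2,513.94
Overtime pay: 4 × $64.46 × 2 = $515.68
Gross pay = $2,513.94 + $515.68 = $3,029.62
457(b) deferral: $3,029.62 × 0.09 = $272.67
Taxable wages = $3,029.62 − $272.67 = $2,756.95
State income tax: $2,756.95 × 0.0214 = $59.00
Local income tax: $2,756.95 × 0.0068 = $18.75
Federal tax withheld: $2,756.95 × 0.2332 = $642.92
PFL insurance: $3,029.62 × 0.0028 = $8.48
State unemployment insurance (employee share): $3,029.62 × 0.0081 = $24.54
Medicare: $3,029.62 × 0.0201 = $60.90
AD&D insurance premium: $248.69
Employee stock purchase plan: $37.87
Gym membership: $103.10
Total deductions = $272.67 + $59.00 + $18.75 + $642.92 + $8.48 + $24.54 + $60.90 + $248.69 + $37.87 + $103.10 = $1,476.92
Net pay = $3,029.62 − $1,476.92 = $1,552.70

$1,552.70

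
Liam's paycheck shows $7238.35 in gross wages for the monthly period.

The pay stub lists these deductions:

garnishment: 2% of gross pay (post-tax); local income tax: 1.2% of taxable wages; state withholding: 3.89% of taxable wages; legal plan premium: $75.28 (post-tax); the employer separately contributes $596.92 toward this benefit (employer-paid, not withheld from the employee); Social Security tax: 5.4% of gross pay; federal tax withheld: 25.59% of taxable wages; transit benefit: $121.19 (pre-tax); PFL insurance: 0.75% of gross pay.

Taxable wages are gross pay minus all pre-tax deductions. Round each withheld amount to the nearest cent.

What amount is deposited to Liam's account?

$4268.40

Transit benefit: $121.19
Taxable wages = $7238.35 − $121.19 = $7117.16
State withholding: $7117.16 × 0.0389 = $276.86
Local income tax: $7117.16 × 0.012 = $85.41
Federal tax withheld: $7117.16 × 0.2559 = $1821.28
Social Security tax: $7238.35 × 0.054 = $390.87
PFL insurance: $7238.35 × 0.0075 = $54.29
Legal plan premium: $75.28
Garnishment: $7238.35 × 0.02 = $144.77
(Employer's $596.92 toward legal plan premium is not withheld from the employee.)
Total deductions = $121.19 + $276.86 + $85.41 + $1821.28 + $390.87 + $54.29 + $75.28 + $144.77 = $2969.95
Net pay = $7238.35 − $2969.95 = $4268.40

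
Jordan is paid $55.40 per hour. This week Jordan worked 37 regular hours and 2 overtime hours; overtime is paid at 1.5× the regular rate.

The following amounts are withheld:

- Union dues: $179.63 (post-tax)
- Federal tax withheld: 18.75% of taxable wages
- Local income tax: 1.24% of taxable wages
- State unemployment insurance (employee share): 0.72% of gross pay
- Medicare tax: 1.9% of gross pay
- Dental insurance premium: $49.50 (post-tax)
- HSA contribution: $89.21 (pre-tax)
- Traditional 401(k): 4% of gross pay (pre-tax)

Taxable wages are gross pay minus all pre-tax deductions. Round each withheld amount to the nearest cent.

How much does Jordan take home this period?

$1343.54

Regular pay: 37 × $55.40 = $2049.80
Overtime pay: 2 × $55.40 × 1.5 = $166.20
Gross pay = $2049.80 + $166.20 = $2216.00
Traditional 401(k): $2216.00 × 0.04 = $88.64
HSA contribution: $89.21
Pre-tax total = $88.64 + $89.21 = $177.85
Taxable wages = $2216.00 − $177.85 = $2038.15
Federal tax withheld: $2038.15 × 0.1875 = $382.15
Local income tax: $2038.15 × 0.0124 = $25.27
Medicare tax: $2216.00 × 0.019 = $42.10
State unemployment insurance (employee share): $2216.00 × 0.0072 = $15.96
Dental insurance premium: $49.50
Union dues: $179.63
Total deductions = $88.64 + $89.21 + $382.15 + $25.27 + $42.10 + $15.96 + $49.50 + $179.63 = $872.46
Net pay = $2216.00 − $872.46 = $1343.54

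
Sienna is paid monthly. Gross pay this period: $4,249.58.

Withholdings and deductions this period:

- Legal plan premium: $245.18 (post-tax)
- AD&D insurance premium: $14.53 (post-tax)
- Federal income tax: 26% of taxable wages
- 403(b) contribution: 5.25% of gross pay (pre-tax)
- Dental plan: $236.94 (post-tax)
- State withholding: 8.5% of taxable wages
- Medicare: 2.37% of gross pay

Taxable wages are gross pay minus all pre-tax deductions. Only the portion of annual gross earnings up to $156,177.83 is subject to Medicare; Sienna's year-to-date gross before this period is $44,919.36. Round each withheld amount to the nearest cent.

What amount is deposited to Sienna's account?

403(b) contribution: $4,249.58 × 0.0525 = $223.10
Taxable wages = $4,249.58 − $223.10 = $4,026.48
State withholding: $4,026.48 × 0.085 = $342.25
Federal income tax: $4,026.48 × 0.26 = $1,046.88
Medicare: cap not yet reached, full $4,249.58 is subject → $4,249.58 × 0.0237 = $100.72
Dental plan: $236.94
Legal plan premium: $245.18
AD&D insurance premium: $14.53
Total deductions = $223.10 + $342.25 + $1,046.88 + $100.72 + $236.94 + $245.18 + $14.53 = $2,209.60
Net pay = $4,249.58 − $2,209.60 = $2,039.98

$2,039.98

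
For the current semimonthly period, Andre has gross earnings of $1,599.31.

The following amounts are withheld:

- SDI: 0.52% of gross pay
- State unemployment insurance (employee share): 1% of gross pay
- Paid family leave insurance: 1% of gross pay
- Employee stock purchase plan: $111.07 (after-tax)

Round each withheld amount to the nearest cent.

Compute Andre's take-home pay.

$1,447.94

SDI: $1,599.31 × 0.0052 = $8.32
State unemployment insurance (employee share): $1,599.31 × 0.01 = $15.99
Paid family leave insurance: $1,599.31 × 0.01 = $15.99
Employee stock purchase plan: $111.07
Total deductions = $8.32 + $15.99 + $15.99 + $111.07 = $151.37
Net pay = $1,599.31 − $151.37 = $1,447.94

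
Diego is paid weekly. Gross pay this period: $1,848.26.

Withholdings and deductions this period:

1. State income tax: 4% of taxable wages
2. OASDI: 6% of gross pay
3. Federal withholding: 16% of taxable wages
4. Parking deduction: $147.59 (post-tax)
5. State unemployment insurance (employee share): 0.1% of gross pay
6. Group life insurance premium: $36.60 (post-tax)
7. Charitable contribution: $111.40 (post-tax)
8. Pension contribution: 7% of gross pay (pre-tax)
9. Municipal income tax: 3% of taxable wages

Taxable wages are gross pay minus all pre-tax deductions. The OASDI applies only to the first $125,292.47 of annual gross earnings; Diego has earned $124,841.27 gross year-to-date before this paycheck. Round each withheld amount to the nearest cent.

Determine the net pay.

$999.02

Pension contribution: $1,848.26 × 0.07 = $129.38
Taxable wages = $1,848.26 − $129.38 = $1,718.88
State income tax: $1,718.88 × 0.04 = $68.76
Municipal income tax: $1,718.88 × 0.03 = $51.57
Federal withholding: $1,718.88 × 0.16 = $275.02
State unemployment insurance (employee share): $1,848.26 × 0.001 = $1.85
OASDI: only $125,292.47 − $124,841.27 = $451.20 of this check is subject → $451.20 × 0.06 = $27.07
Group life insurance premium: $36.60
Parking deduction: $147.59
Charitable contribution: $111.40
Total deductions = $129.38 + $68.76 + $51.57 + $275.02 + $1.85 + $27.07 + $36.60 + $147.59 + $111.40 = $849.24
Net pay = $1,848.26 − $849.24 = $999.02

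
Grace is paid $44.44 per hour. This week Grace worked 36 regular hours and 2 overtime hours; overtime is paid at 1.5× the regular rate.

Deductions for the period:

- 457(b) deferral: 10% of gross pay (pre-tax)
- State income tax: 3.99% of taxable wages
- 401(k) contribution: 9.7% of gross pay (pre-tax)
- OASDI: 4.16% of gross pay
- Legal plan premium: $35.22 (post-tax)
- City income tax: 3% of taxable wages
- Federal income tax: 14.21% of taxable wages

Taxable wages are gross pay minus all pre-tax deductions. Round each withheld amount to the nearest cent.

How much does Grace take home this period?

$989.36

Regular pay: 36 × $44.44 = $1,599.84
Overtime pay: 2 × $44.44 × 1.5 = $133.32
Gross pay = $1,599.84 + $133.32 = $1,733.16
457(b) deferral: $1,733.16 × 0.1 = $173.32
401(k) contribution: $1,733.16 × 0.097 = $168.12
Pre-tax total = $173.32 + $168.12 = $341.44
Taxable wages = $1,733.16 − $341.44 = $1,391.72
State income tax: $1,391.72 × 0.0399 = $55.53
Federal income tax: $1,391.72 × 0.1421 = $197.76
City income tax: $1,391.72 × 0.03 = $41.75
OASDI: $1,733.16 × 0.0416 = $72.10
Legal plan premium: $35.22
Total deductions = $173.32 + $168.12 + $55.53 + $197.76 + $41.75 + $72.10 + $35.22 = $743.80
Net pay = $1,733.16 − $743.80 = $989.36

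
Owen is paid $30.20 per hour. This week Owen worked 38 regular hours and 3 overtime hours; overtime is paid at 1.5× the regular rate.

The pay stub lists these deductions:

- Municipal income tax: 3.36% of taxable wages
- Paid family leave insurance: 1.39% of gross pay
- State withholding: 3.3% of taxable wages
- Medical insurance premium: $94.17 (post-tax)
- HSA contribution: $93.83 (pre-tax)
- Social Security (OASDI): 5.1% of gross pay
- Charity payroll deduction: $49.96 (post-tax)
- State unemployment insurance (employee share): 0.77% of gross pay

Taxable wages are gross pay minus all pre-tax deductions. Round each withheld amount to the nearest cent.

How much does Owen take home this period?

Regular pay: 38 × $30.20 = $1,147.60
Overtime pay: 3 × $30.20 × 1.5 = $135.90
Gross pay = $1,147.60 + $135.90 = $1,283.50
HSA contribution: $93.83
Taxable wages = $1,283.50 − $93.83 = $1,189.67
Municipal income tax: $1,189.67 × 0.0336 = $39.97
State withholding: $1,189.67 × 0.033 = $39.26
Social Security (OASDI): $1,283.50 × 0.051 = $65.46
State unemployment insurance (employee share): $1,283.50 × 0.0077 = $9.88
Paid family leave insurance: $1,283.50 × 0.0139 = $17.84
Charity payroll deduction: $49.96
Medical insurance premium: $94.17
Total deductions = $93.83 + $39.97 + $39.26 + $65.46 + $9.88 + $17.84 + $49.96 + $94.17 = $410.37
Net pay = $1,283.50 − $410.37 = $873.13

$873.13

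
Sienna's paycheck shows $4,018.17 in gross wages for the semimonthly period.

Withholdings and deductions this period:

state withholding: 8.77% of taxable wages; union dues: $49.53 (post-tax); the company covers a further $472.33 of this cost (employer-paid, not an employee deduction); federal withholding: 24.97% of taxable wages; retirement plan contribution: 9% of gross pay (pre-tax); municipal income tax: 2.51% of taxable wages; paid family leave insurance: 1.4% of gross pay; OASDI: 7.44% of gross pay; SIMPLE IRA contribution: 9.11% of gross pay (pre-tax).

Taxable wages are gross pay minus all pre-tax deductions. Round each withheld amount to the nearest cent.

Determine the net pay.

$1,692.95

SIMPLE IRA contribution: $4,018.17 × 0.0911 = $366.06
Retirement plan contribution: $4,018.17 × 0.09 = $361.64
Pre-tax total = $366.06 + $361.64 = $727.70
Taxable wages = $4,018.17 − $727.70 = $3,290.47
Federal withholding: $3,290.47 × 0.2497 = $821.63
State withholding: $3,290.47 × 0.0877 = $288.57
Municipal income tax: $3,290.47 × 0.0251 = $82.59
Paid family leave insurance: $4,018.17 × 0.014 = $56.25
OASDI: $4,018.17 × 0.0744 = $298.95
Union dues: $49.53
(Employer's $472.33 toward union dues is not withheld from the employee.)
Total deductions = $366.06 + $361.64 + $821.63 + $288.57 + $82.59 + $56.25 + $298.95 + $49.53 = $2,325.22
Net pay = $4,018.17 − $2,325.22 = $1,692.95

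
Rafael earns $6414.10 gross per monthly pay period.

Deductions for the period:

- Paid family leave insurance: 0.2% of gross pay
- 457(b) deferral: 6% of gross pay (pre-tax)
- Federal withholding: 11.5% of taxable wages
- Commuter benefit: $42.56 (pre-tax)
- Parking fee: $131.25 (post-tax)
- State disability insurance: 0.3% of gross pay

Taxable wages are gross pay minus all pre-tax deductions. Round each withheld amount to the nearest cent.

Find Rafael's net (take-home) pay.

$5134.90

Commuter benefit: $42.56
457(b) deferral: $6414.10 × 0.06 = $384.85
Pre-tax total = $42.56 + $384.85 = $427.41
Taxable wages = $6414.10 − $427.41 = $5986.69
Federal withholding: $5986.69 × 0.115 = $688.47
Paid family leave insurance: $6414.10 × 0.002 = $12.83
State disability insurance: $6414.10 × 0.003 = $19.24
Parking fee: $131.25
Total deductions = $42.56 + $384.85 + $688.47 + $12.83 + $19.24 + $131.25 = $1279.20
Net pay = $6414.10 − $1279.20 = $5134.90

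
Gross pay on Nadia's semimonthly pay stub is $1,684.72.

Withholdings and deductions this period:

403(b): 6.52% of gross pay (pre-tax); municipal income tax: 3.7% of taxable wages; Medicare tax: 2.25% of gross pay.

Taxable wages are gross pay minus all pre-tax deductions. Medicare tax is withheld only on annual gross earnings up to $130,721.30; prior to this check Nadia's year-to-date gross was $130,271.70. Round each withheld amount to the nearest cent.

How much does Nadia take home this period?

403(b): $1,684.72 × 0.0652 = $109.84
Taxable wages = $1,684.72 − $109.84 = $1,574.88
Municipal income tax: $1,574.88 × 0.037 = $58.27
Medicare tax: only $130,721.30 − $130,271.70 = $449.60 of this check is subject → $449.60 × 0.0225 = $10.12
Total deductions = $109.84 + $58.27 + $10.12 = $178.23
Net pay = $1,684.72 − $178.23 = $1,506.49

$1,506.49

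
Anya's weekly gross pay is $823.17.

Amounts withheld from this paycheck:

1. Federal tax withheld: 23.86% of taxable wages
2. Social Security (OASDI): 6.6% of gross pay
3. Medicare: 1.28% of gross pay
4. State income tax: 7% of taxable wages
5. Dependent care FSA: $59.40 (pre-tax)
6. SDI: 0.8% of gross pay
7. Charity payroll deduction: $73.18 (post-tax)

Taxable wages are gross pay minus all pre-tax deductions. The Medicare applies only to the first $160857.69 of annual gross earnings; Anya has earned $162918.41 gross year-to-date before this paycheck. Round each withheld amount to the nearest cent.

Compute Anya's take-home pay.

$393.97

Dependent care FSA: $59.40
Taxable wages = $823.17 − $59.40 = $763.77
State income tax: $763.77 × 0.07 = $53.46
Federal tax withheld: $763.77 × 0.2386 = $182.24
SDI: $823.17 × 0.008 = $6.59
Medicare: annual cap $160857.69 already reached (YTD $162918.41), so $0.00
Social Security (OASDI): $823.17 × 0.066 = $54.33
Charity payroll deduction: $73.18
Total deductions = $59.40 + $53.46 + $182.24 + $6.59 + $0.00 + $54.33 + $73.18 = $429.20
Net pay = $823.17 − $429.20 = $393.97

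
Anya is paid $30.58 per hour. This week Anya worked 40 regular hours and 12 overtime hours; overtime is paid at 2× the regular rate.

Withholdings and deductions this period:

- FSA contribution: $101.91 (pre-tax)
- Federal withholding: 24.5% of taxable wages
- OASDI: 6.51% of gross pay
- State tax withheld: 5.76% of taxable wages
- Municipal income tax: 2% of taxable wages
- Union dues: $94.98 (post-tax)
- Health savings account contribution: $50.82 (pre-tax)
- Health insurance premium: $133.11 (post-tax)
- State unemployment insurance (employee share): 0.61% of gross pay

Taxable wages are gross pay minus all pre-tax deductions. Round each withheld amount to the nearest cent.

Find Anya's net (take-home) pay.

Regular pay: 40 × $30.58 = $1,223.20
Overtime pay: 12 × $30.58 × 2 = $733.92
Gross pay = $1,223.20 + $733.92 = $1,957.12
Health savings account contribution: $50.82
FSA contribution: $101.91
Pre-tax total = $50.82 + $101.91 = $152.73
Taxable wages = $1,957.12 − $152.73 = $1,804.39
State tax withheld: $1,804.39 × 0.0576 = $103.93
Municipal income tax: $1,804.39 × 0.02 = $36.09
Federal withholding: $1,804.39 × 0.245 = $442.08
OASDI: $1,957.12 × 0.0651 = $127.41
State unemployment insurance (employee share): $1,957.12 × 0.0061 = $11.94
Health insurance premium: $133.11
Union dues: $94.98
Total deductions = $50.82 + $101.91 + $103.93 + $36.09 + $442.08 + $127.41 + $11.94 + $133.11 + $94.98 = $1,102.27
Net pay = $1,957.12 − $1,102.27 = $854.85

$854.85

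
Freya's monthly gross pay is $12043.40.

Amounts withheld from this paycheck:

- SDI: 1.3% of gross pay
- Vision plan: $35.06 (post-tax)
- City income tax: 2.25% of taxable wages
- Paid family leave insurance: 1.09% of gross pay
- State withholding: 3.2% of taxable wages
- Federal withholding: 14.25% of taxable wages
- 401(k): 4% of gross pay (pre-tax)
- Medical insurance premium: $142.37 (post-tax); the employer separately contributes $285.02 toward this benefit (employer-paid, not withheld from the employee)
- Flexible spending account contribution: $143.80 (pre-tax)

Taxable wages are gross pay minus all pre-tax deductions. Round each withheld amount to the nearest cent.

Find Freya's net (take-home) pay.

401(k): $12043.40 × 0.04 = $481.74
Flexible spending account contribution: $143.80
Pre-tax total = $481.74 + $143.80 = $625.54
Taxable wages = $12043.40 − $625.54 = $11417.86
State withholding: $11417.86 × 0.032 = $365.37
City income tax: $11417.86 × 0.0225 = $256.90
Federal withholding: $11417.86 × 0.1425 = $1627.05
SDI: $12043.40 × 0.013 = $156.56
Paid family leave insurance: $12043.40 × 0.0109 = $131.27
Medical insurance premium: $142.37
Vision plan: $35.06
(Employer's $285.02 toward medical insurance premium is not withheld from the employee.)
Total deductions = $481.74 + $143.80 + $365.37 + $256.90 + $1627.05 + $156.56 + $131.27 + $142.37 + $35.06 = $3340.12
Net pay = $12043.40 − $3340.12 = $8703.28

$8703.28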